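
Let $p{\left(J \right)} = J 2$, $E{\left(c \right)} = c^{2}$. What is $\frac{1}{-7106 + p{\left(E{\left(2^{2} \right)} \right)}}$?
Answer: $- \frac{1}{7074} \approx -0.00014136$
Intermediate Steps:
$p{\left(J \right)} = 2 J$
$\frac{1}{-7106 + p{\left(E{\left(2^{2} \right)} \right)}} = \frac{1}{-7106 + 2 \left(2^{2}\right)^{2}} = \frac{1}{-7106 + 2 \cdot 4^{2}} = \frac{1}{-7106 + 2 \cdot 16} = \frac{1}{-7106 + 32} = \frac{1}{-7074} = - \frac{1}{7074}$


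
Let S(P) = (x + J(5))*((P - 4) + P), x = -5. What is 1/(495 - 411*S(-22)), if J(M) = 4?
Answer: -1/19233 ≈ -5.1994e-5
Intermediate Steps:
S(P) = 4 - 2*P (S(P) = (-5 + 4)*((P - 4) + P) = -((-4 + P) + P) = -(-4 + 2*P) = 4 - 2*P)
1/(495 - 411*S(-22)) = 1/(495 - 411*(4 - 2*(-22))) = 1/(495 - 411*(4 + 44)) = 1/(495 - 411*48) = 1/(495 - 19728) = 1/(-19233) = -1/19233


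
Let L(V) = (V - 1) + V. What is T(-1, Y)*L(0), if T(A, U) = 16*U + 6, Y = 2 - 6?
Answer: 58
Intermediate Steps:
Y = -4
L(V) = -1 + 2*V (L(V) = (-1 + V) + V = -1 + 2*V)
T(A, U) = 6 + 16*U
T(-1, Y)*L(0) = (6 + 16*(-4))*(-1 + 2*0) = (6 - 64)*(-1 + 0) = -58*(-1) = 58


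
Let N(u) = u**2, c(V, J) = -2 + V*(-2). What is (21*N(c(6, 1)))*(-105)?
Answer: -432180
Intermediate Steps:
c(V, J) = -2 - 2*V
(21*N(c(6, 1)))*(-105) = (21*(-2 - 2*6)**2)*(-105) = (21*(-2 - 12)**2)*(-105) = (21*(-14)**2)*(-105) = (21*196)*(-105) = 4116*(-105) = -432180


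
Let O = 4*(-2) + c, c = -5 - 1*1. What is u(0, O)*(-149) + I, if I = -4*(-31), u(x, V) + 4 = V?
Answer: 2806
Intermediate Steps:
c = -6 (c = -5 - 1 = -6)
O = -14 (O = 4*(-2) - 6 = -8 - 6 = -14)
u(x, V) = -4 + V
I = 124
u(0, O)*(-149) + I = (-4 - 14)*(-149) + 124 = -18*(-149) + 124 = 2682 + 124 = 2806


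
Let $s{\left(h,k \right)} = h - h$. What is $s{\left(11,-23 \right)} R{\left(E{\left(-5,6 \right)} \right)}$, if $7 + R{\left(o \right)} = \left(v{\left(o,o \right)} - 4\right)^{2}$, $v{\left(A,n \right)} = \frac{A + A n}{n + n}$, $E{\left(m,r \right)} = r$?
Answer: $0$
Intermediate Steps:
$s{\left(h,k \right)} = 0$
$v{\left(A,n \right)} = \frac{A + A n}{2 n}$
$R{\left(o \right)} = -7 + \left(- \frac{7}{2} + \frac{o}{2}\right)^{2}$ ($R{\left(o \right)} = -7 + \left(\frac{o \left(1 + o\right)}{2 o} - 4\right)^{2} = -7 + \left(\left(\frac{1}{2} + \frac{o}{2}\right) - 4\right)^{2} = -7 + \left(- \frac{7}{2} + \frac{o}{2}\right)^{2}$)
$s{\left(11,-23 \right)} R{\left(E{\left(-5,6 \right)} \right)} = 0 \left(-7 + \frac{\left(7 - 6\right)^{2}}{4}\right) = 0 \left(-7 + \frac{1^{2}}{4}\right) = 0 \left(-7 + \frac{1}{4} \cdot 1\right) = 0 \left(-7 + \frac{1}{4}\right) = 0 \left(- \frac{27}{4}\right) = 0$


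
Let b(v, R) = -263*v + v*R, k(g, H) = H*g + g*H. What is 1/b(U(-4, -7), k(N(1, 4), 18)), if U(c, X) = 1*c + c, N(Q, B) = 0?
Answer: 1/2104 ≈ 0.00047529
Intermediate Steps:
k(g, H) = 2*H*g (k(g, H) = H*g + H*g = 2*H*g)
U(c, X) = 2*c (U(c, X) = c + c = 2*c)
b(v, R) = -263*v + R*v
1/b(U(-4, -7), k(N(1, 4), 18)) = 1/((2*(-4))*(-263 + 2*18*0)) = 1/(-8*(-263 + 0)) = 1/(-8*(-263)) = 1/2104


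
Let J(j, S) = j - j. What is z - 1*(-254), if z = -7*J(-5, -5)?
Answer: 254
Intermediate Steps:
J(j, S) = 0
z = 0 (z = -7*0 = 0)
z - 1*(-254) = 0 - 1*(-254) = 0 + 254 = 254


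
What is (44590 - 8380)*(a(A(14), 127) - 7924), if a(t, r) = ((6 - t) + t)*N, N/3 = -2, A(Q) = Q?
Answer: -288231600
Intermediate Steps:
N = -6 (N = 3*(-2) = -6)
a(t, r) = -36 (a(t, r) = ((6 - t) + t)*(-6) = 6*(-6) = -36)
(44590 - 8380)*(a(A(14), 127) - 7924) = (44590 - 8380)*(-36 - 7924) = 36210*(-7960) = -288231600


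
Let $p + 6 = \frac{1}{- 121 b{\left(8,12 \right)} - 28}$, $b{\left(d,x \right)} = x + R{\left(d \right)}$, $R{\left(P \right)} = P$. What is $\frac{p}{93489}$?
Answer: $- \frac{14689}{228861072} \approx -6.4183 \cdot 10^{-5}$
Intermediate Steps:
$b{\left(d,x \right)} = d + x$ ($b{\left(d,x \right)} = x + d = d + x$)
$p = - \frac{14689}{2448}$ ($p = -6 + \frac{1}{- 121 \left(8 + 12\right) - 28} = -6 + \frac{1}{\left(-121\right) 20 + \left(-42 + 14\right)} = -6 + \frac{1}{-2420 - 28} = -6 + \frac{1}{-2448} = -6 - \frac{1}{2448} = - \frac{14689}{2448} \approx -6.0004$)
$\frac{p}{93489} = - \frac{14689}{2448 \cdot 93489} = \left(- \frac{14689}{2448}\right) \frac{1}{93489} = - \frac{14689}{228861072}$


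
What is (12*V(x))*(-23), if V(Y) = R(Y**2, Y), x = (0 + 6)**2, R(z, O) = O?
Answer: -9936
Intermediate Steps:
x = 36 (x = 6**2 = 36)
V(Y) = Y
(12*V(x))*(-23) = (12*36)*(-23) = 432*(-23) = -9936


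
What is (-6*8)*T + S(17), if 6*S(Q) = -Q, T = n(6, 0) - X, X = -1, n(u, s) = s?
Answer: -305/6 ≈ -50.833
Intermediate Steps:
T = 1 (T = 0 - 1*(-1) = 0 + 1 = 1)
S(Q) = -Q/6 (S(Q) = (-Q)/6 = -Q/6)
(-6*8)*T + S(17) = -6*8*1 - ⅙*17 = -48*1 - 17/6 = -48 - 17/6 = -305/6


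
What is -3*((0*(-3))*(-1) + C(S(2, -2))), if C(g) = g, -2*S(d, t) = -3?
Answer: -9/2 ≈ -4.5000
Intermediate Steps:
S(d, t) = 3/2 (S(d, t) = -½*(-3) = 3/2)
-3*((0*(-3))*(-1) + C(S(2, -2))) = -3*((0*(-3))*(-1) + 3/2) = -3*(0*(-1) + 3/2) = -3*(0 + 3/2) = -3*3/2 = -9/2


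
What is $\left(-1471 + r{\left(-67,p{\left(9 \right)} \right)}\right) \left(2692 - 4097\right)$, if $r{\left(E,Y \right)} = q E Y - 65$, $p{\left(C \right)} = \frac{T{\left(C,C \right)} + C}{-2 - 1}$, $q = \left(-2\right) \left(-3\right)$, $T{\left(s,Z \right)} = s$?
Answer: $-1230780$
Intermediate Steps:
$q = 6$
$p{\left(C \right)} = - \frac{2 C}{3}$ ($p{\left(C \right)} = \frac{C + C}{-2 - 1} = \frac{2 C}{-3} = 2 C \left(- \frac{1}{3}\right) = - \frac{2 C}{3}$)
$r{\left(E,Y \right)} = -65 + 6 E Y$ ($r{\left(E,Y \right)} = 6 E Y - 65 = -65 + 6 E Y$)
$\left(-1471 + r{\left(-67,p{\left(9 \right)} \right)}\right) \left(2692 - 4097\right) = \left(-1471 - \left(65 + 402 \left(\left(- \frac{2}{3}\right) 9\right)\right)\right) \left(2692 - 4097\right) = \left(-1471 - \left(65 + 402 \left(-6\right)\right)\right) \left(-1405\right) = \left(-1471 + \left(-65 + 2412\right)\right) \left(-1405\right) = \left(-1471 + 2347\right) \left(-1405\right) = 876 \left(-1405\right) = -1230780$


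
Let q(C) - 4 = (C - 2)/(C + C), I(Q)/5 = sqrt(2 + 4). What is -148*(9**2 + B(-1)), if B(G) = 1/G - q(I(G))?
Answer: -11174 - 74*sqrt(6)/15 ≈ -11186.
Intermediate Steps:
I(Q) = 5*sqrt(6) (I(Q) = 5*sqrt(2 + 4) = 5*sqrt(6))
q(C) = 4 + (-2 + C)/(2*C) (q(C) = 4 + (C - 2)/(C + C) = 4 + (-2 + C)/((2*C)) = 4 + (-2 + C)*(1/(2*C)) = 4 + (-2 + C)/(2*C))
B(G) = -9/2 + 1/G + sqrt(6)/30 (B(G) = 1/G - (9/2 - 1/(5*sqrt(6))) = 1/G - (9/2 - sqrt(6)/30) = 1/G + (-9/2 + sqrt(6)/30) = -9/2 + 1/G + sqrt(6)/30)
-148*(9**2 + B(-1)) = -148*(9**2 + (1/30)*(30 - (-135 + sqrt(6)))/(-1)) = -148*(81 + (1/30)*(-1)*(30 + (135 - sqrt(6)))) = -148*(81 + (1/30)*(-1)*(165 - sqrt(6))) = -148*(81 + (-11/2 + sqrt(6)/30)) = -148*(151/2 + sqrt(6)/30) = -11174 - 74*sqrt(6)/15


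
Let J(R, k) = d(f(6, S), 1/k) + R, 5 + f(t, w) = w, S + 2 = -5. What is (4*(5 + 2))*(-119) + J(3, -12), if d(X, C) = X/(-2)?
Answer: -3323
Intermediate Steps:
S = -7 (S = -2 - 5 = -7)
f(t, w) = -5 + w
d(X, C) = -X/2 (d(X, C) = X*(-½) = -X/2)
J(R, k) = 6 + R (J(R, k) = -(-5 - 7)/2 + R = -½*(-12) + R = 6 + R)
(4*(5 + 2))*(-119) + J(3, -12) = (4*(5 + 2))*(-119) + (6 + 3) = (4*7)*(-119) + 9 = 28*(-119) + 9 = -3332 + 9 = -3323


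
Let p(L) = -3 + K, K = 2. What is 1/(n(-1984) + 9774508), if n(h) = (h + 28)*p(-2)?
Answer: 1/9776464 ≈ 1.0229e-7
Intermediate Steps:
p(L) = -1 (p(L) = -3 + 2 = -1)
n(h) = -28 - h (n(h) = (h + 28)*(-1) = (28 + h)*(-1) = -28 - h)
1/(n(-1984) + 9774508) = 1/((-28 - 1*(-1984)) + 9774508) = 1/((-28 + 1984) + 9774508) = 1/(1956 + 9774508) = 1/9776464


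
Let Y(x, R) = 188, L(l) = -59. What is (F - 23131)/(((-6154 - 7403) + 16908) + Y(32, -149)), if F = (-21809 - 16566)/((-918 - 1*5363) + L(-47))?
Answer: -29322433/4487452 ≈ -6.5343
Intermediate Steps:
F = 7675/1268 (F = (-21809 - 16566)/((-918 - 1*5363) - 59) = -38375/((-918 - 5363) - 59) = -38375/(-6281 - 59) = -38375/(-6340) = -38375*(-1/6340) = 7675/1268 ≈ 6.0528)
(F - 23131)/(((-6154 - 7403) + 16908) + Y(32, -149)) = (7675/1268 - 23131)/(((-6154 - 7403) + 16908) + 188) = -29322433/(1268*((-13557 + 16908) + 188)) = -29322433/(1268*(3351 + 188)) = -29322433/1268/3539 = -29322433/1268*1/3539 = -29322433/4487452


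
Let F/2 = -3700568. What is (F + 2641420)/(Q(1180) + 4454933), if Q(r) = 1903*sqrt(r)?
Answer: -7068071959676/6614051590623 + 6038493032*sqrt(295)/6614051590623 ≈ -1.0530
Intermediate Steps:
F = -7401136 (F = 2*(-3700568) = -7401136)
(F + 2641420)/(Q(1180) + 4454933) = (-7401136 + 2641420)/(1903*sqrt(1180) + 4454933) = -4759716/(1903*(2*sqrt(295)) + 4454933) = -4759716/(3806*sqrt(295) + 4454933) = -4759716/(4454933 + 3806*sqrt(295))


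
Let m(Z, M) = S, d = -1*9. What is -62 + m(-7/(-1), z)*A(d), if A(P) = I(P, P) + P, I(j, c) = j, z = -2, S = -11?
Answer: 136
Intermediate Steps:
d = -9
m(Z, M) = -11
A(P) = 2*P (A(P) = P + P = 2*P)
-62 + m(-7/(-1), z)*A(d) = -62 - 22*(-9) = -62 - 11*(-18) = -62 + 198 = 136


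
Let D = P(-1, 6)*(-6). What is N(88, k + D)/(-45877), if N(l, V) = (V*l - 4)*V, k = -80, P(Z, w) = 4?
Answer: -73248/3529 ≈ -20.756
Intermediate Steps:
D = -24 (D = 4*(-6) = -24)
N(l, V) = V*(-4 + V*l) (N(l, V) = (-4 + V*l)*V = V*(-4 + V*l))
N(88, k + D)/(-45877) = ((-80 - 24)*(-4 + (-80 - 24)*88))/(-45877) = -104*(-4 - 104*88)*(-1/45877) = -104*(-4 - 9152)*(-1/45877) = -104*(-9156)*(-1/45877) = 952224*(-1/45877) = -73248/3529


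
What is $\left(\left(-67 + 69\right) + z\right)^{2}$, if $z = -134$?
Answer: $17424$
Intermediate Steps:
$\left(\left(-67 + 69\right) + z\right)^{2} = \left(\left(-67 + 69\right) - 134\right)^{2} = \left(2 - 134\right)^{2} = \left(-132\right)^{2} = 17424$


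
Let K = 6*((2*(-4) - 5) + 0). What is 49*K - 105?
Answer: -3927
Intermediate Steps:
K = -78 (K = 6*((-8 - 5) + 0) = 6*(-13 + 0) = 6*(-13) = -78)
49*K - 105 = 49*(-78) - 105 = -3822 - 105 = -3927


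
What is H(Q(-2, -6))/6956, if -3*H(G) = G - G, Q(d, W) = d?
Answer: 0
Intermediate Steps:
H(G) = 0 (H(G) = -(G - G)/3 = -1/3*0 = 0)
H(Q(-2, -6))/6956 = 0/6956 = 0*(1/6956) = 0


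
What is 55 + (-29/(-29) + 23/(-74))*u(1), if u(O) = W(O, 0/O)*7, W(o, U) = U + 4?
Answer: 2749/37 ≈ 74.297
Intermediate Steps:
W(o, U) = 4 + U
u(O) = 28 (u(O) = (4 + 0/O)*7 = (4 + 0)*7 = 4*7 = 28)
55 + (-29/(-29) + 23/(-74))*u(1) = 55 + (-29/(-29) + 23/(-74))*28 = 55 + (-29*(-1/29) + 23*(-1/74))*28 = 55 + (1 - 23/74)*28 = 55 + (51/74)*28 = 55 + 714/37 = 2749/37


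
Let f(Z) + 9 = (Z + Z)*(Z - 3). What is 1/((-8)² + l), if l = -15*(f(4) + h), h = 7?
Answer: -1/26 ≈ -0.038462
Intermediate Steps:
f(Z) = -9 + 2*Z*(-3 + Z) (f(Z) = -9 + (Z + Z)*(Z - 3) = -9 + (2*Z)*(-3 + Z) = -9 + 2*Z*(-3 + Z))
l = -90 (l = -15*((-9 - 6*4 + 2*4²) + 7) = -15*((-9 - 24 + 2*16) + 7) = -15*((-9 - 24 + 32) + 7) = -15*(-1 + 7) = -15*6 = -90)
1/((-8)² + l) = 1/((-8)² - 90) = 1/(64 - 90) = 1/(-26) = -1/26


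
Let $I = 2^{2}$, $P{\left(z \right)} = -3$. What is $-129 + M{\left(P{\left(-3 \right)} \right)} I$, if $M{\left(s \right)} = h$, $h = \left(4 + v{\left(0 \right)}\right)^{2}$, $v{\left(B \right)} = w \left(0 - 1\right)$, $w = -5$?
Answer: $195$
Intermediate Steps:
$v{\left(B \right)} = 5$ ($v{\left(B \right)} = - 5 \left(0 - 1\right) = \left(-5\right) \left(-1\right) = 5$)
$I = 4$
$h = 81$ ($h = \left(4 + 5\right)^{2} = 9^{2} = 81$)
$M{\left(s \right)} = 81$
$-129 + M{\left(P{\left(-3 \right)} \right)} I = -129 + 81 \cdot 4 = -129 + 324 = 195$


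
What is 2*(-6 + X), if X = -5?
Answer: -22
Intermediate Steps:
2*(-6 + X) = 2*(-6 - 5) = 2*(-11) = -22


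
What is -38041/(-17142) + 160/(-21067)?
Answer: 798667027/361130514 ≈ 2.2116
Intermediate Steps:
-38041/(-17142) + 160/(-21067) = -38041*(-1/17142) + 160*(-1/21067) = 38041/17142 - 160/21067 = 798667027/361130514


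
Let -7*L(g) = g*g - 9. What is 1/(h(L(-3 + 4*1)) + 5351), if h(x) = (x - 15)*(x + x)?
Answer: 49/260647 ≈ 0.00018799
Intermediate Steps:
L(g) = 9/7 - g²/7 (L(g) = -(g*g - 9)/7 = -(g² - 9)/7 = -(-9 + g²)/7 = 9/7 - g²/7)
h(x) = 2*x*(-15 + x) (h(x) = (-15 + x)*(2*x) = 2*x*(-15 + x))
1/(h(L(-3 + 4*1)) + 5351) = 1/(2*(9/7 - (-3 + 4*1)²/7)*(-15 + (9/7 - (-3 + 4*1)²/7)) + 5351) = 1/(2*(9/7 - (-3 + 4)²/7)*(-15 + (9/7 - (-3 + 4)²/7)) + 5351) = 1/(2*(9/7 - ⅐*1²)*(-15 + (9/7 - ⅐*1²)) + 5351) = 1/(2*(9/7 - ⅐*1)*(-15 + (9/7 - ⅐*1)) + 5351) = 1/(2*(9/7 - ⅐)*(-15 + (9/7 - ⅐)) + 5351) = 1/(2*(8/7)*(-15 + 8/7) + 5351) = 1/(2*(8/7)*(-97/7) + 5351) = 1/(-1552/49 + 5351) = 1/(260647/49) = 49/260647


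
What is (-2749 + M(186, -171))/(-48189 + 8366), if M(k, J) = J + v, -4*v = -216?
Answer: 2866/39823 ≈ 0.071968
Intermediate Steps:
v = 54 (v = -¼*(-216) = 54)
M(k, J) = 54 + J (M(k, J) = J + 54 = 54 + J)
(-2749 + M(186, -171))/(-48189 + 8366) = (-2749 + (54 - 171))/(-48189 + 8366) = (-2749 - 117)/(-39823) = -2866*(-1/39823) = 2866/39823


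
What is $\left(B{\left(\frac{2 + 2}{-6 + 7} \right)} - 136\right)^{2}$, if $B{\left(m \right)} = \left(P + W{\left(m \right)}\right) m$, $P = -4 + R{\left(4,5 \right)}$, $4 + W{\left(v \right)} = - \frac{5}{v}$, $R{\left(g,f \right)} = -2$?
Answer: $32761$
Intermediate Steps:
$W{\left(v \right)} = -4 - \frac{5}{v}$
$P = -6$ ($P = -4 - 2 = -6$)
$B{\left(m \right)} = m \left(-10 - \frac{5}{m}\right)$ ($B{\left(m \right)} = \left(-6 - \left(4 + \frac{5}{m}\right)\right) m = \left(-10 - \frac{5}{m}\right) m = m \left(-10 - \frac{5}{m}\right)$)
$\left(B{\left(\frac{2 + 2}{-6 + 7} \right)} - 136\right)^{2} = \left(\left(-5 - 10 \frac{2 + 2}{-6 + 7}\right) - 136\right)^{2} = \left(\left(-5 - 10 \cdot \frac{4}{1}\right) - 136\right)^{2} = \left(\left(-5 - 10 \cdot 4 \cdot 1\right) - 136\right)^{2} = \left(\left(-5 - 40\right) - 136\right)^{2} = \left(-45 - 136\right)^{2} = \left(-181\right)^{2} = 32761$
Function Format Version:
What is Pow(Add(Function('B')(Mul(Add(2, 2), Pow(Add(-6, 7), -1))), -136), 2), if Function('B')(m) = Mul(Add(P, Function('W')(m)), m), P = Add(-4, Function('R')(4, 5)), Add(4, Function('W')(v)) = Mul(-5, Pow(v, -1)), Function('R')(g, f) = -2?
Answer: 32761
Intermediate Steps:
Function('W')(v) = Add(-4, Mul(-5, Pow(v, -1)))
P = -6 (P = Add(-4, -2) = -6)
Function('B')(m) = Mul(m, Add(-10, Mul(-5, Pow(m, -1)))) (Function('B')(m) = Mul(Add(-6, Add(-4, Mul(-5, Pow(m, -1)))), m) = Mul(Add(-10, Mul(-5, Pow(m, -1))), m) = Mul(m, Add(-10, Mul(-5, Pow(m, -1)))))
Pow(Add(Function('B')(Mul(Add(2, 2), Pow(Add(-6, 7), -1))), -136), 2) = Pow(Add(Add(-5, Mul(-10, Mul(Add(2, 2), Pow(Add(-6, 7), -1)))), -136), 2) = Pow(Add(Add(-5, Mul(-10, Mul(4, Pow(1, -1)))), -136), 2) = Pow(Add(Add(-5, Mul(-10, Mul(4, 1))), -136), 2) = Pow(Add(Add(-5, Mul(-10, 4)), -136), 2) = Pow(Add(Add(-5, -40), -136), 2) = Pow(Add(-45, -136), 2) = Pow(-181, 2) = 32761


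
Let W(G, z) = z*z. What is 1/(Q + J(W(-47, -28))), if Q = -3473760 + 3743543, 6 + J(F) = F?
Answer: 1/270561 ≈ 3.6960e-6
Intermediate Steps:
W(G, z) = z²
J(F) = -6 + F
Q = 269783
1/(Q + J(W(-47, -28))) = 1/(269783 + (-6 + (-28)²)) = 1/(269783 + (-6 + 784)) = 1/(269783 + 778) = 1/270561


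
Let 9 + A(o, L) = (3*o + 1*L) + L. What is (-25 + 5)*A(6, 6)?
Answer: -420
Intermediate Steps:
A(o, L) = -9 + 2*L + 3*o (A(o, L) = -9 + ((3*o + 1*L) + L) = -9 + ((3*o + L) + L) = -9 + ((L + 3*o) + L) = -9 + (2*L + 3*o) = -9 + 2*L + 3*o)
(-25 + 5)*A(6, 6) = (-25 + 5)*(-9 + 2*6 + 3*6) = -20*(-9 + 12 + 18) = -20*21 = -420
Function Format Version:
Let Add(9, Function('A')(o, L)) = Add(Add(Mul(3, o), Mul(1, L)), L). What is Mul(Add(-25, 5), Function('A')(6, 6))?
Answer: -420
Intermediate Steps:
Function('A')(o, L) = Add(-9, Mul(2, L), Mul(3, o)) (Function('A')(o, L) = Add(-9, Add(Add(Mul(3, o), Mul(1, L)), L)) = Add(-9, Add(Add(Mul(3, o), L), L)) = Add(-9, Add(Add(L, Mul(3, o)), L)) = Add(-9, Add(Mul(2, L), Mul(3, o))) = Add(-9, Mul(2, L), Mul(3, o)))
Mul(Add(-25, 5), Function('A')(6, 6)) = Mul(Add(-25, 5), Add(-9, Mul(2, 6), Mul(3, 6))) = Mul(-20, Add(-9, 12, 18)) = Mul(-20, 21) = -420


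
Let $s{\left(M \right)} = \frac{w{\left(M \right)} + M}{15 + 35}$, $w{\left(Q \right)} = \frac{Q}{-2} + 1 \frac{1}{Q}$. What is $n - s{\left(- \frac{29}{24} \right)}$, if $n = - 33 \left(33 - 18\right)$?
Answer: $- \frac{34450007}{69600} \approx -494.97$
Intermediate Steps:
$w{\left(Q \right)} = \frac{1}{Q} - \frac{Q}{2}$ ($w{\left(Q \right)} = Q \left(- \frac{1}{2}\right) + \frac{1}{Q} = - \frac{Q}{2} + \frac{1}{Q} = \frac{1}{Q} - \frac{Q}{2}$)
$n = -495$ ($n = \left(-33\right) 15 = -495$)
$s{\left(M \right)} = \frac{1}{50 M} + \frac{M}{100}$ ($s{\left(M \right)} = \frac{\left(\frac{1}{M} - \frac{M}{2}\right) + M}{15 + 35} = \frac{\frac{1}{M} + \frac{M}{2}}{50} = \left(\frac{1}{M} + \frac{M}{2}\right) \frac{1}{50} = \frac{1}{50 M} + \frac{M}{100}$)
$n - s{\left(- \frac{29}{24} \right)} = -495 - \frac{2 + \left(- \frac{29}{24}\right)^{2}}{100 \left(- \frac{29}{24}\right)} = -495 - \frac{1}{100} \left(- \frac{24}{29}\right) \left(2 + \frac{841}{576}\right) = -495 - \frac{1}{100} \left(- \frac{24}{29}\right) \frac{1993}{576} = -495 - - \frac{1993}{69600} = -495 + \frac{1993}{69600} = - \frac{34450007}{69600}$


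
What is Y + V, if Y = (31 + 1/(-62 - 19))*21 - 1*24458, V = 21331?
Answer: -66859/27 ≈ -2476.3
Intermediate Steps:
Y = -642796/27 (Y = (31 + 1/(-81))*21 - 24458 = (31 - 1/81)*21 - 24458 = (2510/81)*21 - 24458 = 17570/27 - 24458 = -642796/27 ≈ -23807.)
Y + V = -642796/27 + 21331 = -66859/27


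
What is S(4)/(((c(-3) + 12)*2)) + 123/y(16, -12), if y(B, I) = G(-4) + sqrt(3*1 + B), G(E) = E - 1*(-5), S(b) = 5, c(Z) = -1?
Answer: -218/33 + 41*sqrt(19)/6 ≈ 23.180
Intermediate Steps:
G(E) = 5 + E (G(E) = E + 5 = 5 + E)
y(B, I) = 1 + sqrt(3 + B) (y(B, I) = (5 - 4) + sqrt(3*1 + B) = 1 + sqrt(3 + B))
S(4)/(((c(-3) + 12)*2)) + 123/y(16, -12) = 5/(((-1 + 12)*2)) + 123/(1 + sqrt(3 + 16)) = 5/((11*2)) + 123/(1 + sqrt(19)) = 5/22 + 123/(1 + sqrt(19))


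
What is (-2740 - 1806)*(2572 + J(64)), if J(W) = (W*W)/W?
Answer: -11983256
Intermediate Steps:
J(W) = W (J(W) = W²/W = W)
(-2740 - 1806)*(2572 + J(64)) = (-2740 - 1806)*(2572 + 64) = -4546*2636 = -11983256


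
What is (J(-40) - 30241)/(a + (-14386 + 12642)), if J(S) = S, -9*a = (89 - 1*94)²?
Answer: 272529/15721 ≈ 17.335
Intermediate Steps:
a = -25/9 (a = -(89 - 1*94)²/9 = -(89 - 94)²/9 = -⅑*(-5)² = -⅑*25 = -25/9 ≈ -2.7778)
(J(-40) - 30241)/(a + (-14386 + 12642)) = (-40 - 30241)/(-25/9 + (-14386 + 12642)) = -30281/(-25/9 - 1744) = -30281/(-15721/9) = -30281*(-9/15721) = 272529/15721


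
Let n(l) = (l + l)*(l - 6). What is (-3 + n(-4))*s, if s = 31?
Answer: 2387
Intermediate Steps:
n(l) = 2*l*(-6 + l) (n(l) = (2*l)*(-6 + l) = 2*l*(-6 + l))
(-3 + n(-4))*s = (-3 + 2*(-4)*(-6 - 4))*31 = (-3 + 2*(-4)*(-10))*31 = (-3 + 80)*31 = 77*31 = 2387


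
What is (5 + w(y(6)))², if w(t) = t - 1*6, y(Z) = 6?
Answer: 25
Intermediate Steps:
w(t) = -6 + t (w(t) = t - 6 = -6 + t)
(5 + w(y(6)))² = (5 + (-6 + 6))² = (5 + 0)² = 5² = 25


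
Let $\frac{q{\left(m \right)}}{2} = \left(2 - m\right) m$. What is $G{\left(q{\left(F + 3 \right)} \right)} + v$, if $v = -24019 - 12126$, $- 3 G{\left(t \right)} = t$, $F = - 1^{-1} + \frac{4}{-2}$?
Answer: $-36145$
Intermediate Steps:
$F = -3$ ($F = \left(-1\right) 1 + 4 \left(- \frac{1}{2}\right) = -1 - 2 = -3$)
$q{\left(m \right)} = 2 m \left(2 - m\right)$ ($q{\left(m \right)} = 2 \left(2 - m\right) m = 2 m \left(2 - m\right)$)
$G{\left(t \right)} = - \frac{t}{3}$
$v = -36145$ ($v = -24019 - 12126 = -36145$)
$G{\left(q{\left(F + 3 \right)} \right)} + v = - \frac{2 \left(-3 + 3\right) \left(2 - \left(-3 + 3\right)\right)}{3} - 36145 = - \frac{2 \cdot 0 \left(2 - 0\right)}{3} - 36145 = - \frac{2 \cdot 0 \left(2 + 0\right)}{3} - 36145 = - \frac{2 \cdot 0 \cdot 2}{3} - 36145 = \left(- \frac{1}{3}\right) 0 - 36145 = 0 - 36145 = -36145$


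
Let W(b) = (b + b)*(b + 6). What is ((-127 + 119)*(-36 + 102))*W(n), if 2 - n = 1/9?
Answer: -424864/27 ≈ -15736.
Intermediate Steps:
n = 17/9 (n = 2 - 1/9 = 17/9 ≈ 1.8889)
W(b) = 2*b*(6 + b) (W(b) = (2*b)*(6 + b) = 2*b*(6 + b))
((-127 + 119)*(-36 + 102))*W(n) = ((-127 + 119)*(-36 + 102))*(2*(17/9)*(6 + 17/9)) = (-8*66)*(2*(17/9)*(71/9)) = -528*2414/81 = -424864/27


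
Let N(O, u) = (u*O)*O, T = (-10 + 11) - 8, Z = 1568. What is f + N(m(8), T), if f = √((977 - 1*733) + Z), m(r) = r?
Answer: -448 + 2*√453 ≈ -405.43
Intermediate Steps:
T = -7 (T = 1 - 8 = -7)
N(O, u) = u*O² (N(O, u) = (O*u)*O = u*O²)
f = 2*√453 (f = √((977 - 1*733) + 1568) = √((977 - 733) + 1568) = √(244 + 1568) = √1812 = 2*√453 ≈ 42.568)
f + N(m(8), T) = 2*√453 - 7*8² = 2*√453 - 7*64 = 2*√453 - 448 = -448 + 2*√453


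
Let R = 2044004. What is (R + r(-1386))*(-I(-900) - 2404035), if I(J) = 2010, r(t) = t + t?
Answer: -4911296047440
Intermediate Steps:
r(t) = 2*t
(R + r(-1386))*(-I(-900) - 2404035) = (2044004 + 2*(-1386))*(-1*2010 - 2404035) = (2044004 - 2772)*(-2010 - 2404035) = 2041232*(-2406045) = -4911296047440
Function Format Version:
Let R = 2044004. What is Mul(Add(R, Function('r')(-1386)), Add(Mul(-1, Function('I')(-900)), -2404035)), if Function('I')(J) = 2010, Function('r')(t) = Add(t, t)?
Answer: -4911296047440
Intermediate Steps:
Function('r')(t) = Mul(2, t)
Mul(Add(R, Function('r')(-1386)), Add(Mul(-1, Function('I')(-900)), -2404035)) = Mul(Add(2044004, Mul(2, -1386)), Add(Mul(-1, 2010), -2404035)) = Mul(Add(2044004, -2772), Add(-2010, -2404035)) = Mul(2041232, -2406045) = -4911296047440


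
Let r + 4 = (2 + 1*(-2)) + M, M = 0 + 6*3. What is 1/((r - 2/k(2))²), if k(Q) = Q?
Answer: 1/169 ≈ 0.0059172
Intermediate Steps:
M = 18 (M = 0 + 18 = 18)
r = 14 (r = -4 + ((2 + 1*(-2)) + 18) = -4 + ((2 - 2) + 18) = -4 + (0 + 18) = -4 + 18 = 14)
1/((r - 2/k(2))²) = 1/((14 - 2/2)²) = 1/((14 - 2*½)²) = 1/((14 - 1)²) = 1/(13²) = 1/169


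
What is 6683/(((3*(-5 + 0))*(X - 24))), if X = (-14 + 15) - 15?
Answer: 6683/570 ≈ 11.725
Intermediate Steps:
X = -14 (X = 1 - 15 = -14)
6683/(((3*(-5 + 0))*(X - 24))) = 6683/(((3*(-5 + 0))*(-14 - 24))) = 6683/(((3*(-5))*(-38))) = 6683/((-15*(-38))) = 6683/570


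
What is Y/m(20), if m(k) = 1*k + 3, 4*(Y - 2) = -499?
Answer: -491/92 ≈ -5.3370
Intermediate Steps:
Y = -491/4 (Y = 2 + (¼)*(-499) = 2 - 499/4 = -491/4 ≈ -122.75)
m(k) = 3 + k (m(k) = k + 3 = 3 + k)
Y/m(20) = -491/(4*(3 + 20)) = -491/4/23 = -491/4*1/23 = -491/92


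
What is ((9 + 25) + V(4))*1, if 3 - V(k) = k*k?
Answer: 21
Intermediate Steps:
V(k) = 3 - k² (V(k) = 3 - k*k = 3 - k²)
((9 + 25) + V(4))*1 = ((9 + 25) + (3 - 1*4²))*1 = (34 + (3 - 1*16))*1 = (34 + (3 - 16))*1 = (34 - 13)*1 = 21*1 = 21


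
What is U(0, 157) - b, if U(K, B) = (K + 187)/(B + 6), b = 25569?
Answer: -4167560/163 ≈ -25568.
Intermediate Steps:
U(K, B) = (187 + K)/(6 + B)
U(0, 157) - b = (187 + 0)/(6 + 157) - 1*25569 = 187/163 - 25569 = -4167560/163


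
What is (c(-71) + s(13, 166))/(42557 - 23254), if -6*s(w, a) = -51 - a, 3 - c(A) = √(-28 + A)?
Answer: 235/115818 - 3*I*√11/19303 ≈ 0.002029 - 0.00051546*I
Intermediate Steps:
c(A) = 3 - √(-28 + A)
s(w, a) = 17/2 + a/6 (s(w, a) = -(-51 - a)/6 = 17/2 + a/6)
(c(-71) + s(13, 166))/(42557 - 23254) = ((3 - √(-28 - 71)) + (17/2 + (⅙)*166))/(42557 - 23254) = ((3 - √(-99)) + (17/2 + 83/3))/19303 = ((3 - 3*I*√11) + 217/6)*(1/19303) = (235/6 - 3*I*√11)*(1/19303) = 235/115818 - 3*I*√11/19303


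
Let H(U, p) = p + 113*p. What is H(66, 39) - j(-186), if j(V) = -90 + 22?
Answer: 4514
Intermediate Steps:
j(V) = -68
H(U, p) = 114*p
H(66, 39) - j(-186) = 114*39 - 1*(-68) = 4446 + 68 = 4514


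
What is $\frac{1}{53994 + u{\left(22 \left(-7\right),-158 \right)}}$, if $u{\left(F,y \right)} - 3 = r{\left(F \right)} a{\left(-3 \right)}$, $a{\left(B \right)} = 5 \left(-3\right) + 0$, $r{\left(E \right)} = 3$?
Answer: $\frac{1}{53952} \approx 1.8535 \cdot 10^{-5}$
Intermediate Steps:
$a{\left(B \right)} = -15$ ($a{\left(B \right)} = -15 + 0 = -15$)
$u{\left(F,y \right)} = -42$ ($u{\left(F,y \right)} = 3 + 3 \left(-15\right) = 3 - 45 = -42$)
$\frac{1}{53994 + u{\left(22 \left(-7\right),-158 \right)}} = \frac{1}{53994 - 42} = \frac{1}{53952}$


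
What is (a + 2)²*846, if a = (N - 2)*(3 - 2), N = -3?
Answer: 7614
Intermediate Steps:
a = -5 (a = (-3 - 2)*(3 - 2) = -5*1 = -5)
(a + 2)²*846 = (-5 + 2)²*846 = (-3)²*846 = 9*846 = 7614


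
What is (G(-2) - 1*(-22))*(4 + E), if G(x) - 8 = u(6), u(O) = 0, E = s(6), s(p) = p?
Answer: 300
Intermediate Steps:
E = 6
G(x) = 8 (G(x) = 8 + 0 = 8)
(G(-2) - 1*(-22))*(4 + E) = (8 - 1*(-22))*(4 + 6) = (8 + 22)*10 = 30*10 = 300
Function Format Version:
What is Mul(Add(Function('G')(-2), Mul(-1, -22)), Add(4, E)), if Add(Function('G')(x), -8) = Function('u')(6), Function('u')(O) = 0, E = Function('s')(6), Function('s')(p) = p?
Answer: 300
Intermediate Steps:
E = 6
Function('G')(x) = 8 (Function('G')(x) = Add(8, 0) = 8)
Mul(Add(Function('G')(-2), Mul(-1, -22)), Add(4, E)) = Mul(Add(8, Mul(-1, -22)), Add(4, 6)) = Mul(Add(8, 22), 10) = Mul(30, 10) = 300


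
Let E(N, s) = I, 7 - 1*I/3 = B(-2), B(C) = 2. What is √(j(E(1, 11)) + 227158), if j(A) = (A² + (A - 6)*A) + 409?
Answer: √227927 ≈ 477.42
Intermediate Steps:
I = 15 (I = 21 - 3*2 = 21 - 6 = 15)
E(N, s) = 15
j(A) = 409 + A² + A*(-6 + A) (j(A) = (A² + (-6 + A)*A) + 409 = (A² + A*(-6 + A)) + 409 = 409 + A² + A*(-6 + A))
√(j(E(1, 11)) + 227158) = √((409 - 6*15 + 2*15²) + 227158) = √((409 - 90 + 2*225) + 227158) = √((409 - 90 + 450) + 227158) = √(769 + 227158) = √227927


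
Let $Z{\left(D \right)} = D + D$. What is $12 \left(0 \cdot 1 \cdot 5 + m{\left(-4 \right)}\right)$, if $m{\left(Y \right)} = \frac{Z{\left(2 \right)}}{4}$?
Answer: $12$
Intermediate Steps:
$Z{\left(D \right)} = 2 D$
$m{\left(Y \right)} = 1$ ($m{\left(Y \right)} = \frac{2 \cdot 2}{4} = 4 \cdot \frac{1}{4} = 1$)
$12 \left(0 \cdot 1 \cdot 5 + m{\left(-4 \right)}\right) = 12 \left(0 \cdot 1 \cdot 5 + 1\right) = 12 \left(0 \cdot 5 + 1\right) = 12 \left(0 + 1\right) = 12 \cdot 1 = 12$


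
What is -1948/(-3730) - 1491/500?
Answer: -458743/186500 ≈ -2.4597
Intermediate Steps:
-1948/(-3730) - 1491/500 = -1948*(-1/3730) - 1491*1/500 = 974/1865 - 1491/500 = -458743/186500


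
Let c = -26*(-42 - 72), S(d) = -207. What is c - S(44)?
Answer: 3171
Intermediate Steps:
c = 2964 (c = -26*(-114) = 2964)
c - S(44) = 2964 - 1*(-207) = 2964 + 207 = 3171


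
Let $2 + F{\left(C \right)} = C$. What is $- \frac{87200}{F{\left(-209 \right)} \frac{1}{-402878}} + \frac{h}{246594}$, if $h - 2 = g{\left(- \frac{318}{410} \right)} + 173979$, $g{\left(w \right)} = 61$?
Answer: $- \frac{1443847384677923}{8671889} \approx -1.665 \cdot 10^{8}$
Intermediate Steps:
$F{\left(C \right)} = -2 + C$
$h = 174042$ ($h = 2 + \left(61 + 173979\right) = 2 + 174040 = 174042$)
$- \frac{87200}{F{\left(-209 \right)} \frac{1}{-402878}} + \frac{h}{246594} = - \frac{87200}{\left(-2 - 209\right) \frac{1}{-402878}} + \frac{174042}{246594} = - \frac{87200}{\left(-211\right) \left(- \frac{1}{402878}\right)} + 174042 \cdot \frac{1}{246594} = - \frac{87200}{\frac{211}{402878}} + \frac{29007}{41099} = \left(-87200\right) \frac{402878}{211} + \frac{29007}{41099} = - \frac{35130961600}{211} + \frac{29007}{41099} = - \frac{1443847384677923}{8671889}$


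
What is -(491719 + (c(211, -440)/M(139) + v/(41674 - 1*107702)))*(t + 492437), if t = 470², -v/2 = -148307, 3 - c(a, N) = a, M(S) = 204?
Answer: -681170918367191/1942 ≈ -3.5076e+11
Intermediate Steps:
c(a, N) = 3 - a
v = 296614 (v = -2*(-148307) = 296614)
t = 220900
-(491719 + (c(211, -440)/M(139) + v/(41674 - 1*107702)))*(t + 492437) = -(491719 + ((3 - 1*211)/204 + 296614/(41674 - 1*107702)))*(220900 + 492437) = -(491719 + ((3 - 211)*(1/204) + 296614/(41674 - 107702)))*713337 = -(491719 + (-208*1/204 + 296614/(-66028)))*713337 = -(491719 + (-52/51 + 296614*(-1/66028)))*713337 = -(491719 + (-52/51 - 148307/33014))*713337 = -(491719 - 545905/99042)*713337 = -48700287293*713337/99042 = -1*681170918367191/1942 = -681170918367191/1942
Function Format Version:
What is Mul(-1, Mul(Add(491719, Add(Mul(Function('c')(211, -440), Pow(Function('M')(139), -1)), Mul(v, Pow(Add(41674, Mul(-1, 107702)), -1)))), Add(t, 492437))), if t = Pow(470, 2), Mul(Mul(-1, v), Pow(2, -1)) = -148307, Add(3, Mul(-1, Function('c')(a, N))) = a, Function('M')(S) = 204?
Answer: Rational(-681170918367191, 1942) ≈ -3.5076e+11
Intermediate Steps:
Function('c')(a, N) = Add(3, Mul(-1, a))
v = 296614 (v = Mul(-2, -148307) = 296614)
t = 220900
Mul(-1, Mul(Add(491719, Add(Mul(Function('c')(211, -440), Pow(Function('M')(139), -1)), Mul(v, Pow(Add(41674, Mul(-1, 107702)), -1)))), Add(t, 492437))) = Mul(-1, Mul(Add(491719, Add(Mul(Add(3, Mul(-1, 211)), Pow(204, -1)), Mul(296614, Pow(Add(41674, Mul(-1, 107702)), -1)))), Add(220900, 492437))) = Mul(-1, Mul(Add(491719, Add(Mul(Add(3, -211), Rational(1, 204)), Mul(296614, Pow(Add(41674, -107702), -1)))), 713337)) = Mul(-1, Mul(Add(491719, Add(Mul(-208, Rational(1, 204)), Mul(296614, Pow(-66028, -1)))), 713337)) = Mul(-1, Mul(Add(491719, Add(Rational(-52, 51), Mul(296614, Rational(-1, 66028)))), 713337)) = Mul(-1, Mul(Add(491719, Add(Rational(-52, 51), Rational(-148307, 33014))), 713337)) = Mul(-1, Mul(Add(491719, Rational(-545905, 99042)), 713337)) = Mul(-1, Mul(Rational(48700287293, 99042), 713337)) = Mul(-1, Rational(681170918367191, 1942)) = Rational(-681170918367191, 1942)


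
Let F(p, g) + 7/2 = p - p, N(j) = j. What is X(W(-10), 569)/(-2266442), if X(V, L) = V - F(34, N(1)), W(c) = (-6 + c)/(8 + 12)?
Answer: -27/22664420 ≈ -1.1913e-6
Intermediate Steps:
W(c) = -3/10 + c/20 (W(c) = (-6 + c)/20 = (-6 + c)*(1/20) = -3/10 + c/20)
F(p, g) = -7/2 (F(p, g) = -7/2 + (p - p) = -7/2 + 0 = -7/2)
X(V, L) = 7/2 + V (X(V, L) = V - 1*(-7/2) = V + 7/2 = 7/2 + V)
X(W(-10), 569)/(-2266442) = (7/2 + (-3/10 + (1/20)*(-10)))/(-2266442) = (7/2 + (-3/10 - ½))*(-1/2266442) = (7/2 - ⅘)*(-1/2266442) = (27/10)*(-1/2266442) = -27/22664420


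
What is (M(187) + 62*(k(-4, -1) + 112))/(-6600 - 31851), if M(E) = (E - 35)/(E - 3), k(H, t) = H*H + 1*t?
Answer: -181121/884373 ≈ -0.20480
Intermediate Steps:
k(H, t) = t + H**2 (k(H, t) = H**2 + t = t + H**2)
M(E) = (-35 + E)/(-3 + E)
(M(187) + 62*(k(-4, -1) + 112))/(-6600 - 31851) = ((-35 + 187)/(-3 + 187) + 62*((-1 + (-4)**2) + 112))/(-6600 - 31851) = (152/184 + 62*((-1 + 16) + 112))/(-38451) = ((1/184)*152 + 62*(15 + 112))*(-1/38451) = (19/23 + 62*127)*(-1/38451) = (19/23 + 7874)*(-1/38451) = (181121/23)*(-1/38451) = -181121/884373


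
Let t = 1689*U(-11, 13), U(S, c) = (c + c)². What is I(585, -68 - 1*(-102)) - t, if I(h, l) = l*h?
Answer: -1121874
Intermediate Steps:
U(S, c) = 4*c² (U(S, c) = (2*c)² = 4*c²)
I(h, l) = h*l
t = 1141764 (t = 1689*(4*13²) = 1689*(4*169) = 1689*676 = 1141764)
I(585, -68 - 1*(-102)) - t = 585*(-68 - 1*(-102)) - 1*1141764 = 585*(-68 + 102) - 1141764 = 585*34 - 1141764 = 19890 - 1141764 = -1121874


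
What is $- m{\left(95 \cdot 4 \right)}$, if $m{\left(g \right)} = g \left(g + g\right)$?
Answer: $-288800$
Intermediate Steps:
$m{\left(g \right)} = 2 g^{2}$ ($m{\left(g \right)} = g 2 g = 2 g^{2}$)
$- m{\left(95 \cdot 4 \right)} = - 2 \left(95 \cdot 4\right)^{2} = - 2 \cdot 380^{2} = - 2 \cdot 144400 = \left(-1\right) 288800 = -288800$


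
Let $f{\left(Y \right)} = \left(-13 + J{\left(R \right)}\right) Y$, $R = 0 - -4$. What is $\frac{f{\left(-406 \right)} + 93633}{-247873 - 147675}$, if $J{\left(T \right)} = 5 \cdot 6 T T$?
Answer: $\frac{95969}{395548} \approx 0.24262$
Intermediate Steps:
$R = 4$ ($R = 0 + 4 = 4$)
$J{\left(T \right)} = 30 T^{2}$ ($J{\left(T \right)} = 30 T T = 30 T^{2}$)
$f{\left(Y \right)} = 467 Y$ ($f{\left(Y \right)} = \left(-13 + 30 \cdot 4^{2}\right) Y = \left(-13 + 30 \cdot 16\right) Y = \left(-13 + 480\right) Y = 467 Y$)
$\frac{f{\left(-406 \right)} + 93633}{-247873 - 147675} = \frac{467 \left(-406\right) + 93633}{-247873 - 147675} = \frac{-189602 + 93633}{-395548} = \left(-95969\right) \left(- \frac{1}{395548}\right) = \frac{95969}{395548}$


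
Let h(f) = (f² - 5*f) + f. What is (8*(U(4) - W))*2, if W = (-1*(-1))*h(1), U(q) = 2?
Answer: 80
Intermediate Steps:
h(f) = f² - 4*f
W = -3 (W = (-1*(-1))*(1*(-4 + 1)) = 1*(1*(-3)) = 1*(-3) = -3)
(8*(U(4) - W))*2 = (8*(2 - 1*(-3)))*2 = (8*(2 + 3))*2 = (8*5)*2 = 40*2 = 80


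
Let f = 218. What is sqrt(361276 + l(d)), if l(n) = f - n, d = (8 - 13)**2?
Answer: sqrt(361469) ≈ 601.22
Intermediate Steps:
d = 25 (d = (-5)**2 = 25)
l(n) = 218 - n
sqrt(361276 + l(d)) = sqrt(361276 + (218 - 1*25)) = sqrt(361276 + (218 - 25)) = sqrt(361276 + 193) = sqrt(361469)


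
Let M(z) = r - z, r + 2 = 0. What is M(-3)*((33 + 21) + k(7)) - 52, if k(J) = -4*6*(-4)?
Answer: 98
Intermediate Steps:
k(J) = 96 (k(J) = -24*(-4) = 96)
r = -2 (r = -2 + 0 = -2)
M(z) = -2 - z
M(-3)*((33 + 21) + k(7)) - 52 = (-2 - 1*(-3))*((33 + 21) + 96) - 52 = (-2 + 3)*(54 + 96) - 52 = 1*150 - 52 = 150 - 52 = 98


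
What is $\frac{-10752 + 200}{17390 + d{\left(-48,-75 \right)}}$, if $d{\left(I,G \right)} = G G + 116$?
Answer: $- \frac{10552}{23131} \approx -0.45618$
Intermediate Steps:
$d{\left(I,G \right)} = 116 + G^{2}$ ($d{\left(I,G \right)} = G^{2} + 116 = 116 + G^{2}$)
$\frac{-10752 + 200}{17390 + d{\left(-48,-75 \right)}} = \frac{-10752 + 200}{17390 + \left(116 + \left(-75\right)^{2}\right)} = - \frac{10552}{17390 + \left(116 + 5625\right)} = - \frac{10552}{17390 + 5741} = - \frac{10552}{23131}$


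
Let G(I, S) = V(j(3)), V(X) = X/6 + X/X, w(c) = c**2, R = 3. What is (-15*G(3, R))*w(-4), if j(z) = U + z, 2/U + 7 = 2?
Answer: -344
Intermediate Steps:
U = -2/5 (U = 2/(-7 + 2) = 2/(-5) = 2*(-1/5) = -2/5 ≈ -0.40000)
j(z) = -2/5 + z
V(X) = 1 + X/6 (V(X) = X*(1/6) + 1 = X/6 + 1 = 1 + X/6)
G(I, S) = 43/30 (G(I, S) = 1 + (-2/5 + 3)/6 = 1 + (1/6)*(13/5) = 1 + 13/30 = 43/30)
(-15*G(3, R))*w(-4) = -15*43/30*(-4)**2 = -43/2*16 = -344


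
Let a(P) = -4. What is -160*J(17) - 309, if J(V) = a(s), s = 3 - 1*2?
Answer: 331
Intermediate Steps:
s = 1 (s = 3 - 2 = 1)
J(V) = -4
-160*J(17) - 309 = -160*(-4) - 309 = 640 - 309 = 331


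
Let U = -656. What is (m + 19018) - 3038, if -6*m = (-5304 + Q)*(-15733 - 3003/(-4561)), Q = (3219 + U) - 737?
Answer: -124563655850/13683 ≈ -9.1035e+6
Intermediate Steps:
Q = 1826 (Q = (3219 - 656) - 737 = 2563 - 737 = 1826)
m = -124782310190/13683 (m = -(-5304 + 1826)*(-15733 - 3003/(-4561))/6 = -(-1739)*(-15733 - 3003*(-1/4561))/3 = -(-1739)*(-15733 + 3003/4561)/3 = -(-1739)*(-71755210)/(3*4561) = -⅙*249564620380/4561 = -124782310190/13683 ≈ -9.1195e+6)
(m + 19018) - 3038 = (-124782310190/13683 + 19018) - 3038 = -124522086896/13683 - 3038 = -124563655850/13683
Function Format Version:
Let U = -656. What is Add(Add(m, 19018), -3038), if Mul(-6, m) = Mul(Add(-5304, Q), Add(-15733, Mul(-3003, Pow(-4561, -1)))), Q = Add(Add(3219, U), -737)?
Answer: Rational(-124563655850, 13683) ≈ -9.1035e+6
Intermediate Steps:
Q = 1826 (Q = Add(Add(3219, -656), -737) = Add(2563, -737) = 1826)
m = Rational(-124782310190, 13683) (m = Mul(Rational(-1, 6), Mul(Add(-5304, 1826), Add(-15733, Mul(-3003, Pow(-4561, -1))))) = Mul(Rational(-1, 6), Mul(-3478, Add(-15733, Mul(-3003, Rational(-1, 4561))))) = Mul(Rational(-1, 6), Mul(-3478, Add(-15733, Rational(3003, 4561)))) = Mul(Rational(-1, 6), Mul(-3478, Rational(-71755210, 4561))) = Mul(Rational(-1, 6), Rational(249564620380, 4561)) = Rational(-124782310190, 13683) ≈ -9.1195e+6)
Add(Add(m, 19018), -3038) = Add(Add(Rational(-124782310190, 13683), 19018), -3038) = Add(Rational(-124522086896, 13683), -3038) = Rational(-124563655850, 13683)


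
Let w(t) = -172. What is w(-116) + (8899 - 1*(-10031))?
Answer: 18758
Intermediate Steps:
w(-116) + (8899 - 1*(-10031)) = -172 + (8899 - 1*(-10031)) = -172 + (8899 + 10031) = -172 + 18930 = 18758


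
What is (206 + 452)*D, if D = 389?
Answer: 255962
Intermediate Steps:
(206 + 452)*D = (206 + 452)*389 = 658*389 = 255962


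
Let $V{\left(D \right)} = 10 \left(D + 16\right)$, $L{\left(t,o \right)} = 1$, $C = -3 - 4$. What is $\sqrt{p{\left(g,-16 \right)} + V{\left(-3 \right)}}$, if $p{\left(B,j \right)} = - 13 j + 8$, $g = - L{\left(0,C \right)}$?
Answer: $\sqrt{346} \approx 18.601$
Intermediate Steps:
$C = -7$ ($C = -3 - 4 = -7$)
$g = -1$ ($g = \left(-1\right) 1 = -1$)
$p{\left(B,j \right)} = 8 - 13 j$
$V{\left(D \right)} = 160 + 10 D$ ($V{\left(D \right)} = 10 \left(16 + D\right) = 160 + 10 D$)
$\sqrt{p{\left(g,-16 \right)} + V{\left(-3 \right)}} = \sqrt{\left(8 - -208\right) + \left(160 + 10 \left(-3\right)\right)} = \sqrt{\left(8 + 208\right) + \left(160 - 30\right)} = \sqrt{216 + 130} = \sqrt{346}$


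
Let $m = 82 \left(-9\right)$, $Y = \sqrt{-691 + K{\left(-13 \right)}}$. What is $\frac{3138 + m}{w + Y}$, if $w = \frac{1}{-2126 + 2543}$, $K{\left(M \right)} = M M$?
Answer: $\frac{1000800}{90770059} - \frac{1252000800 i \sqrt{58}}{90770059} \approx 0.011026 - 105.05 i$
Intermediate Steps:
$K{\left(M \right)} = M^{2}$
$Y = 3 i \sqrt{58}$ ($Y = \sqrt{-691 + \left(-13\right)^{2}} = \sqrt{-691 + 169} = \sqrt{-522} = 3 i \sqrt{58} \approx 22.847 i$)
$w = \frac{1}{417} \approx 0.0023981$
$m = -738$
$\frac{3138 + m}{w + Y} = \frac{3138 - 738}{\frac{1}{417} + 3 i \sqrt{58}} = \frac{2400}{\frac{1}{417} + 3 i \sqrt{58}}$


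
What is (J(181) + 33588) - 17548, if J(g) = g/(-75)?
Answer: 1202819/75 ≈ 16038.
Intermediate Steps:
J(g) = -g/75 (J(g) = g*(-1/75) = -g/75)
(J(181) + 33588) - 17548 = (-1/75*181 + 33588) - 17548 = (-181/75 + 33588) - 17548 = 2518919/75 - 17548 = 1202819/75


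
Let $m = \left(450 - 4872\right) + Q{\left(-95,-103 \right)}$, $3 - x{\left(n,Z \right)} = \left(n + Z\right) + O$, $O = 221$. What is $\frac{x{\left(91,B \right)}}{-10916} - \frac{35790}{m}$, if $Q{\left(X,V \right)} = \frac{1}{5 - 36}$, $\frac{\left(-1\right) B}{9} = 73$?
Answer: $\frac{3015871989}{374099507} \approx 8.0617$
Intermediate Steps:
$B = -657$ ($B = \left(-9\right) 73 = -657$)
$x{\left(n,Z \right)} = -218 - Z - n$ ($x{\left(n,Z \right)} = 3 - \left(\left(n + Z\right) + 221\right) = 3 - \left(\left(Z + n\right) + 221\right) = 3 - \left(221 + Z + n\right) = -218 - Z - n$)
$Q{\left(X,V \right)} = - \frac{1}{31}$ ($Q{\left(X,V \right)} = \frac{1}{-31} = - \frac{1}{31}$)
$m = - \frac{137083}{31}$ ($m = \left(450 - 4872\right) - \frac{1}{31} = -4422 - \frac{1}{31} = - \frac{137083}{31} \approx -4422.0$)
$\frac{x{\left(91,B \right)}}{-10916} - \frac{35790}{m} = \frac{-218 - -657 - 91}{-10916} - \frac{35790}{- \frac{137083}{31}} = \left(-218 + 657 - 91\right) \left(- \frac{1}{10916}\right) - - \frac{1109490}{137083} = 348 \left(- \frac{1}{10916}\right) + \frac{1109490}{137083} = - \frac{87}{2729} + \frac{1109490}{137083} = \frac{3015871989}{374099507}$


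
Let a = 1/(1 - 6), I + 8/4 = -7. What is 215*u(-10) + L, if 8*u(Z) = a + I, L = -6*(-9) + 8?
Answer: -741/4 ≈ -185.25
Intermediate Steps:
I = -9 (I = -2 - 7 = -9)
a = -⅕ (a = 1/(-5) = -⅕ ≈ -0.20000)
L = 62 (L = 54 + 8 = 62)
u(Z) = -23/20 (u(Z) = (-⅕ - 9)/8 = (⅛)*(-46/5) = -23/20)
215*u(-10) + L = 215*(-23/20) + 62 = -989/4 + 62 = -741/4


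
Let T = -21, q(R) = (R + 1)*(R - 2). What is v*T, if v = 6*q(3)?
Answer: -504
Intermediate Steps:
q(R) = (1 + R)*(-2 + R)
v = 24 (v = 6*(-2 + 3² - 1*3) = 6*(-2 + 9 - 3) = 6*4 = 24)
v*T = 24*(-21) = -504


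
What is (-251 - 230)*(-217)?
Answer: 104377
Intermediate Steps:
(-251 - 230)*(-217) = -481*(-217) = 104377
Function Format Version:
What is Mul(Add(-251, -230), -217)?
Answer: 104377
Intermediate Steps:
Mul(Add(-251, -230), -217) = Mul(-481, -217) = 104377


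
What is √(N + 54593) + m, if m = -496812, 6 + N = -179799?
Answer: -496812 + 2*I*√31303 ≈ -4.9681e+5 + 353.85*I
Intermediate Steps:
N = -179805 (N = -6 - 179799 = -179805)
√(N + 54593) + m = √(-179805 + 54593) - 496812 = √(-125212) - 496812 = 2*I*√31303 - 496812 = -496812 + 2*I*√31303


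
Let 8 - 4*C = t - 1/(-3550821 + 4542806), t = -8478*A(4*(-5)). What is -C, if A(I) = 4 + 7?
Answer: -92518473011/3967940 ≈ -23317.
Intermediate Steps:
A(I) = 11
t = -93258 (t = -8478*11 = -93258)
C = 92518473011/3967940 (C = 2 - (-93258 - 1/(-3550821 + 4542806))/4 = 2 - (-93258 - 1/991985)/4 = 2 - 1/4*(-92510537131/991985) = 2 + 92510537131/3967940 = 92518473011/3967940 ≈ 23317.)
-C = -1*92518473011/3967940 = -92518473011/3967940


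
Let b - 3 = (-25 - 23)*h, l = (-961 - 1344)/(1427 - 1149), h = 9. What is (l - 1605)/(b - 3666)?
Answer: 89699/227682 ≈ 0.39397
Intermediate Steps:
l = -2305/278 ≈ -8.2914
b = -429 (b = 3 + (-25 - 23)*9 = 3 - 48*9 = 3 - 432 = -429)
(l - 1605)/(b - 3666) = (-2305/278 - 1605)/(-429 - 3666) = -448495/278/(-4095) = -448495/278*(-1/4095) = 89699/227682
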